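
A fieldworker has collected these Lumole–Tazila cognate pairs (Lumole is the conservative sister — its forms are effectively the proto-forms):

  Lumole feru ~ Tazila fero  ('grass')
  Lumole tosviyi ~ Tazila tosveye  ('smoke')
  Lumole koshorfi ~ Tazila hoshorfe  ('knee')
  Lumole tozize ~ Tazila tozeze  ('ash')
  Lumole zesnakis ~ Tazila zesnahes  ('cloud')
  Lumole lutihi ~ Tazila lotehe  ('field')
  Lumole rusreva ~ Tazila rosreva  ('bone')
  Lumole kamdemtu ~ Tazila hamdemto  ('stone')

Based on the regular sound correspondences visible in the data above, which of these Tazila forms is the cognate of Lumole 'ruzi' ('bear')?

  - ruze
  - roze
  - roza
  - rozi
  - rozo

lutihi ~ lotehe, rusreva ~ rosreva — Lumole u corresponds to Tazila o after a consonant, before a consonant other than r, m, n, p, b, f, v.
tosviyi ~ tosveye, koshorfi ~ hoshorfe — Lumole i corresponds to Tazila e word-finally.
Applying these to Lumole 'ruzi':
  ruzi → rozi   (u→o after a consonant, before a consonant other than r, m, n, p, b, f, v)
  rozi → roze   (i→e word-finally)
So the Tazila cognate is 'roze'.

roze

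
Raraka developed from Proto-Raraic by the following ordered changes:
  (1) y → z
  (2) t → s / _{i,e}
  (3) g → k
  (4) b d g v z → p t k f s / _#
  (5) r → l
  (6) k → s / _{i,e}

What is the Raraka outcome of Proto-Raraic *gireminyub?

sileminzup

Raraka: *gireminyub
  gireminyub → gireminzub   [unconditioned shift]
  gireminzub (rule 2 does not apply)
  gireminzub → kireminzub   [unconditioned shift]
  kireminzub → kireminzup   [final devoicing]
  kireminzup → kileminzup   [unconditioned shift]
  kileminzup → sileminzup   [palatalisation]
  giving Raraka sileminzup.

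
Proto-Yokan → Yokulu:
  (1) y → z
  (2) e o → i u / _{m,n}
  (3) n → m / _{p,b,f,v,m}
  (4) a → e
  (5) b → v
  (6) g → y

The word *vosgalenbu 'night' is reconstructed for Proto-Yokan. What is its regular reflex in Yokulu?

Yokulu: start from *vosgalenbu.
  rule 1: no change — vosgalenbu
  rule 2 (pre-nasal raising): vosgalenbu → vosgalinbu
  rule 3 (nasal place assimilation): vosgalinbu → vosgalimbu
  rule 4 (vowel merger): vosgalimbu → vosgelimbu
  rule 5 (unconditioned shift): vosgelimbu → vosgelimvu
  rule 6 (unconditioned shift): vosgelimvu → vosyelimvu
  ⇒ Yokulu vosyelimvu

vosyelimvu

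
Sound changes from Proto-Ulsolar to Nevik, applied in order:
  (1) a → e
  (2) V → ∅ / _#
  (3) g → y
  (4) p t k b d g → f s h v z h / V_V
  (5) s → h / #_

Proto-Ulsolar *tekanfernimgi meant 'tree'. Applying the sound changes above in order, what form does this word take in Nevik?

Nevik: *tekanfernimgi
  tekanfernimgi → tekenfernimgi   [vowel merger]
  tekenfernimgi → tekenfernimg   [apocope]
  tekenfernimg → tekenfernimy   [unconditioned shift]
  tekenfernimy → tehenfernimy   [intervocalic lenition]
  tehenfernimy (rule 5 does not apply)
  giving Nevik tehenfernimy.

tehenfernimy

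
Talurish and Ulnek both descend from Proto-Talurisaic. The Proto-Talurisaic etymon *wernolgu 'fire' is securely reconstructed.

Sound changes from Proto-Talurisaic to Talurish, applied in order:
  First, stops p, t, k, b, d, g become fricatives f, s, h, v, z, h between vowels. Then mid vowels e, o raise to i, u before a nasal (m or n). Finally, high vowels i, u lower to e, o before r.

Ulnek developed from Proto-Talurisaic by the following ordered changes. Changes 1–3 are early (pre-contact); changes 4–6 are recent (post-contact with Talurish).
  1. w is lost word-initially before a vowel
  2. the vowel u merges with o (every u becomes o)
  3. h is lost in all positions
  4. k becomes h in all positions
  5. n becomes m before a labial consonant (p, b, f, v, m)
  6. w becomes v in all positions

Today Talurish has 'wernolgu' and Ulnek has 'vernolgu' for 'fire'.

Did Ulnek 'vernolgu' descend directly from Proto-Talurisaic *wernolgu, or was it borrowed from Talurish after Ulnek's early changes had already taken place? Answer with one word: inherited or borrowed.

borrowed

If inherited, *wernolgu would pass through all of Ulnek's changes:
Ulnek: *wernolgu
  wernolgu → ernolgu   [glide loss]
  ernolgu → ernolgo   [vowel merger]
  ernolgo (rule 3 does not apply)
  ernolgo (rule 4 does not apply)
  ernolgo (rule 5 does not apply)
  ernolgo (rule 6 does not apply)
  giving Ulnek ernolgo.
If borrowed from Talurish 'wernolgu' after the early changes, it would undergo only the recent ones:
  rule 4 (unconditioned shift): no change (wernolgu)
  rule 5 (nasal place assimilation): no change (wernolgu)
  rule 6 (unconditioned shift): wernolgu → vernolgu
  ⇒ as a loan: vernolgu
Ulnek 'vernolgu' matches the loan outcome 'vernolgu', not the inherited 'ernolgo' — it skipped the early Ulnek changes, so it was borrowed from Talurish.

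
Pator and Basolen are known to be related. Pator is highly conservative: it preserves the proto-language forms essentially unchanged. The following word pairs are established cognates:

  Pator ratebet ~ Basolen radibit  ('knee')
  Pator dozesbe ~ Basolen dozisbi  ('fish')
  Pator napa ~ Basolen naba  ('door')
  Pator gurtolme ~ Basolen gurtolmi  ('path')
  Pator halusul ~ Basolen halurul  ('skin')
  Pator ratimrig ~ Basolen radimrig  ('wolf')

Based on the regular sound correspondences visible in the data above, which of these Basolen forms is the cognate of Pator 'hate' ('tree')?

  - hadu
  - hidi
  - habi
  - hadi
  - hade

hadi

ratebet ~ radibit — Pator t corresponds to Basolen d between vowels (before a front vowel).
dozesbe ~ dozisbi, gurtolme ~ gurtolmi — Pator e corresponds to Basolen i word-finally.
Applying these to Pator 'hate':
  hate → hade   (t→d between vowels (before a front vowel))
  hade → hadi   (e→i word-finally)
So the Basolen cognate is 'hadi'.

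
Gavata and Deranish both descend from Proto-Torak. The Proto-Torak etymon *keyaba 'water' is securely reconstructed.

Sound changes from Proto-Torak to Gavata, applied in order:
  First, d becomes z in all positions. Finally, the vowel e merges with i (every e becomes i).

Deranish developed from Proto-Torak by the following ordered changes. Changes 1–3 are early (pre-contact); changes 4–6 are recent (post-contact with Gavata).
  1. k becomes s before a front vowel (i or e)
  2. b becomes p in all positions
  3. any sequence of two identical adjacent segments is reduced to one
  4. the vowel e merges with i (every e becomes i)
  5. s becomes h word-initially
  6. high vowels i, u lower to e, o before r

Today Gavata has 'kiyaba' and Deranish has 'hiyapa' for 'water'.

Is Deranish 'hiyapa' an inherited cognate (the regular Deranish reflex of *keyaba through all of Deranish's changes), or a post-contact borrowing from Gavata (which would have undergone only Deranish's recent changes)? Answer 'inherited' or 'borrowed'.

If inherited, *keyaba would pass through all of Deranish's changes:
Deranish: *keyaba
  keyaba → seyaba   [palatalisation]
  seyaba → seyapa   [unconditioned shift]
  seyapa (rule 3 does not apply)
  seyapa → siyapa   [vowel merger]
  siyapa → hiyapa   [debuccalisation]
  hiyapa (rule 6 does not apply)
  giving Deranish hiyapa.
If borrowed from Gavata 'kiyaba' after the early changes, it would undergo only the recent ones:
  rule 4 (vowel merger): no change (kiyaba)
  rule 5 (debuccalisation): no change (kiyaba)
  rule 6 (pre-rhotic lowering): no change (kiyaba)
  ⇒ as a loan: kiyaba
Deranish 'hiyapa' matches the inherited outcome exactly, so it is an inherited cognate, not a loan.

inherited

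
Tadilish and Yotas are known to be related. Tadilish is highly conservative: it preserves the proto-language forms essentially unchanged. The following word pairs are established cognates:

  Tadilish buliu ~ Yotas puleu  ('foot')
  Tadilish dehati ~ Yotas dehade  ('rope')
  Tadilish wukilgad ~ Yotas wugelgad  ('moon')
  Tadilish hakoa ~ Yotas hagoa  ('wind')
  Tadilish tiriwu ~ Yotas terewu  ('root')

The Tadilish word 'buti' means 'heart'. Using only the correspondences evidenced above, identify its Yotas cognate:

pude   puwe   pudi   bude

buliu ~ puleu — Tadilish b corresponds to Yotas p word-initially before a back vowel.
dehati ~ dehade — Tadilish t corresponds to Yotas d between vowels (before a front vowel).
dehati ~ dehade — Tadilish i corresponds to Yotas e word-finally.
Applying these to Tadilish 'buti':
  buti → puti   (b→p word-initially before a back vowel)
  puti → pudi   (t→d between vowels (before a front vowel))
  pudi → pude   (i→e word-finally)
So the Yotas cognate is 'pude'.

pude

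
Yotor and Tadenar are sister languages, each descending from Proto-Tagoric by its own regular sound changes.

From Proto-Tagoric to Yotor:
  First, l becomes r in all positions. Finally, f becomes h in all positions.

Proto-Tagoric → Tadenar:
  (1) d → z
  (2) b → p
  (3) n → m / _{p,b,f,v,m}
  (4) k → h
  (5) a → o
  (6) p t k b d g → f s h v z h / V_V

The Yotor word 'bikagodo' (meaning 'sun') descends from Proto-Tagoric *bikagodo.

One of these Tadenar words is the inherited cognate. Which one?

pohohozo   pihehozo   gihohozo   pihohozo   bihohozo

pihohozo

Tadenar: *bikagodo > bikagozo > pikagozo > pihagozo > pihogozo > pihohozo  (by unconditioned shift, unconditioned shift, unconditioned shift, vowel merger, intervocalic lenition)
Among the options, 'pihohozo' alone shows every Tadenar change applied in order.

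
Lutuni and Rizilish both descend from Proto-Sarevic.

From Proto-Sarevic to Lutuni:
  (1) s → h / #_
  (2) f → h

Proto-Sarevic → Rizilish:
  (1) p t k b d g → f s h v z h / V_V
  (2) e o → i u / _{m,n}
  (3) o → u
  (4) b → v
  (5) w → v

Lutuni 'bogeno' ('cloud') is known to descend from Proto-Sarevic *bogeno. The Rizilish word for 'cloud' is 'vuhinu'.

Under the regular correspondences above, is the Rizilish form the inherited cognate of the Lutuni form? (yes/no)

Derive the expected Rizilish reflex of *bogeno:
Rizilish: start from *bogeno.
  rule 1 (intervocalic lenition): bogeno → boheno
  rule 2 (pre-nasal raising): boheno → bohino
  rule 3 (vowel merger): bohino → buhinu
  rule 4 (unconditioned shift): buhinu → vuhinu
  rule 5: no change — vuhinu
  ⇒ Rizilish vuhinu
Rizilish 'vuhinu' matches the regular reflex exactly, so the pair is cognate.

yes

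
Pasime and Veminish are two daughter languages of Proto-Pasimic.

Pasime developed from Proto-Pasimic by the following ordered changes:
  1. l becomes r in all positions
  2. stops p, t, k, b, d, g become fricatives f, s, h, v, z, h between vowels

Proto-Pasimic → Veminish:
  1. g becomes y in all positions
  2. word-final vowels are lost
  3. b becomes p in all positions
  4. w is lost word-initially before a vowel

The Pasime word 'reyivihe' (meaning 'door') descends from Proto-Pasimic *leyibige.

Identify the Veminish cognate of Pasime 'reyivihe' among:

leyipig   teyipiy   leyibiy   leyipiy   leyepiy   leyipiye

Veminish: start from *leyibige.
  rule 1 (unconditioned shift): leyibige → leyibiye
  rule 2 (apocope): leyibiye → leyibiy
  rule 3 (unconditioned shift): leyibiy → leyipiy
  rule 4: no change — leyipiy
  ⇒ Veminish leyipiy
Among the options, 'leyipiy' alone shows every Veminish change applied in order.

leyipiy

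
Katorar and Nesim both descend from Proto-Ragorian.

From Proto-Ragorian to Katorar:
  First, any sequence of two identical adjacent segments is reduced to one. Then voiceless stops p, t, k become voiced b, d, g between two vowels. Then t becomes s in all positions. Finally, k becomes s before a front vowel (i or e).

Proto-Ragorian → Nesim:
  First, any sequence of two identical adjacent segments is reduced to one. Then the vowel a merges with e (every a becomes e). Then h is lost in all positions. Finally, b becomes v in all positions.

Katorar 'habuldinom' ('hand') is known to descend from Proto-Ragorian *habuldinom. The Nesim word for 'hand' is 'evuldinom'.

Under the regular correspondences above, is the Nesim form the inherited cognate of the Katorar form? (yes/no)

yes

Derive the expected Nesim reflex of *habuldinom:
Nesim: start from *habuldinom.
  rule 1: no change — habuldinom
  rule 2 (vowel merger): habuldinom → hebuldinom
  rule 3 (h-loss): hebuldinom → ebuldinom
  rule 4 (unconditioned shift): ebuldinom → evuldinom
  ⇒ Nesim evuldinom
Nesim 'evuldinom' matches the regular reflex exactly, so the pair is cognate.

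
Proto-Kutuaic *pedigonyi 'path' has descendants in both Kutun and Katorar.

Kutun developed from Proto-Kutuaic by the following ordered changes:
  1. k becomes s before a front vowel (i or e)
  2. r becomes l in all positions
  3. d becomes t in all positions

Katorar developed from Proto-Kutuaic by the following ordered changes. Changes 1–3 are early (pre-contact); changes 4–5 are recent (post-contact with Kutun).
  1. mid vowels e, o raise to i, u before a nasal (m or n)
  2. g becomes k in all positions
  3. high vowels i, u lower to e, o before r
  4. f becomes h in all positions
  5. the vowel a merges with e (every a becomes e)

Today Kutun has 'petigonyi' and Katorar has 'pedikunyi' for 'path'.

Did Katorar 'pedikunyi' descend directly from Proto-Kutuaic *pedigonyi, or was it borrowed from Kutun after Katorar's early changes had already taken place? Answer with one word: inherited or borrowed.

inherited

If inherited, *pedigonyi would pass through all of Katorar's changes:
Katorar: *pedigonyi
  pedigonyi → pedigunyi   [pre-nasal raising]
  pedigunyi → pedikunyi   [unconditioned shift]
  pedikunyi (rule 3 does not apply)
  pedikunyi (rule 4 does not apply)
  pedikunyi (rule 5 does not apply)
  giving Katorar pedikunyi.
If borrowed from Kutun 'petigonyi' after the early changes, it would undergo only the recent ones:
  rule 4 (unconditioned shift): no change (petigonyi)
  rule 5 (vowel merger): no change (petigonyi)
  ⇒ as a loan: petigonyi
Katorar 'pedikunyi' matches the inherited outcome exactly, so it is an inherited cognate, not a loan.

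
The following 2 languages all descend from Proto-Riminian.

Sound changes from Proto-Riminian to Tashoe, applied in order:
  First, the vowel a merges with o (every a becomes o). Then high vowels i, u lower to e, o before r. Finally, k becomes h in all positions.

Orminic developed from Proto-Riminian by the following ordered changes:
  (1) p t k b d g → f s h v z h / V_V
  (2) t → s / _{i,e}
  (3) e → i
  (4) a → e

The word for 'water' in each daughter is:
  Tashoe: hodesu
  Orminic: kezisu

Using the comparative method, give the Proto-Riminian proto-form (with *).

Position 1: Tashoe has h, Orminic has k. Orminic preserves k here (none of its changes turn any other segment into k), so the proto-segment is *k.
Position 4: Tashoe has e, Orminic has i. Taking the neighbouring segments as reconstructed: Tashoe e can only go back to *e; Orminic i could go back to *e or *i — the one source consistent with every daughter is *e.
Continuing position by position gives *kadesu; check it forward:
Tashoe: *kadesu > kodesu > hodesu  (by vowel merger, unconditioned shift)
Orminic: *kadesu > kazesu > kazisu > kezisu  (by intervocalic lenition, vowel merger, vowel merger)
*kadesu is the unique common source.

*kadesu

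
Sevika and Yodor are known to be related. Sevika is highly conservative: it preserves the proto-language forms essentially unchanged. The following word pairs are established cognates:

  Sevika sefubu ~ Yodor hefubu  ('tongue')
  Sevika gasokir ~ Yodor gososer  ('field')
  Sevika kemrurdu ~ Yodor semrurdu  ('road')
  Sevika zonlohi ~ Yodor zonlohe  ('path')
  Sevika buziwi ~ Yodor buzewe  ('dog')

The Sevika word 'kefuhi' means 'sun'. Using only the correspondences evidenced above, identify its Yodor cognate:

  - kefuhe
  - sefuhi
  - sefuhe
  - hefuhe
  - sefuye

sefuhe

kemrurdu ~ semrurdu — Sevika k corresponds to Yodor s word-initially before a front vowel.
zonlohi ~ zonlohe, buziwi ~ buzewe — Sevika i corresponds to Yodor e word-finally.
Applying these to Sevika 'kefuhi':
  kefuhi → sefuhi   (k→s word-initially before a front vowel)
  sefuhi → sefuhe   (i→e word-finally)
So the Yodor cognate is 'sefuhe'.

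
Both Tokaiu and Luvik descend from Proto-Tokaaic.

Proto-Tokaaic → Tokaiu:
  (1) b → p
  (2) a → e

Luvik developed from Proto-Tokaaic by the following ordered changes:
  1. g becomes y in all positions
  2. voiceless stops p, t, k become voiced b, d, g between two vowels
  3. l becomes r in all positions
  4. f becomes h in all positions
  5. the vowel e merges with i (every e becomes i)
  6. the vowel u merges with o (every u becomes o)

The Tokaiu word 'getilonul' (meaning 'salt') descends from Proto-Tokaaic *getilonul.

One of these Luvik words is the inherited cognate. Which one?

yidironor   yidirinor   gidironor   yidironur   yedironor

Luvik: start from *getilonul.
  rule 1 (unconditioned shift): getilonul → yetilonul
  rule 2 (intervocalic voicing): yetilonul → yedilonul
  rule 3 (unconditioned shift): yedilonul → yedironur
  rule 4: no change — yedironur
  rule 5 (vowel merger): yedironur → yidironur
  rule 6 (vowel merger): yidironur → yidironor
  ⇒ Luvik yidironor
Among the options, 'yidironor' alone shows every Luvik change applied in order.

yidironor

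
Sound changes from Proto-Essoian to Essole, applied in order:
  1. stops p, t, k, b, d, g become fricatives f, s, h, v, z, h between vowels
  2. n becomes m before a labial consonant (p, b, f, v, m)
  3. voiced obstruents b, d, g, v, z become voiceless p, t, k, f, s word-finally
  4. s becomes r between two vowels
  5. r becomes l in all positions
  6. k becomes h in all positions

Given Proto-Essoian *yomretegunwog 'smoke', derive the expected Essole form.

yomlelehunwoh

Essole: start from *yomretegunwog.
  rule 1 (intervocalic lenition): yomretegunwog → yomresehunwog
  rule 2: no change — yomresehunwog
  rule 3 (final devoicing): yomresehunwog → yomresehunwok
  rule 4 (rhotacism): yomresehunwok → yomrerehunwok
  rule 5 (unconditioned shift): yomrerehunwok → yomlelehunwok
  rule 6 (unconditioned shift): yomlelehunwok → yomlelehunwoh
  ⇒ Essole yomlelehunwoh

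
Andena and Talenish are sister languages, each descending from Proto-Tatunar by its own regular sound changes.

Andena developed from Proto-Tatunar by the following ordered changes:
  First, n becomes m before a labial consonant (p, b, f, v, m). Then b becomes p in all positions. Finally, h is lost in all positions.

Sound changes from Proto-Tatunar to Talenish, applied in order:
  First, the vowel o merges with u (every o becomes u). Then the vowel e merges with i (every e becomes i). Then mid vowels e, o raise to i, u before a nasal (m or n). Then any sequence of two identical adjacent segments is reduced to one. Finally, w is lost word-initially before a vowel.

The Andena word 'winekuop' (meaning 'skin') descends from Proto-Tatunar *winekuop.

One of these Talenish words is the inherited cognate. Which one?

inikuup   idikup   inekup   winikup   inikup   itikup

Talenish: start from *winekuop.
  rule 1 (vowel merger): winekuop → winekuup
  rule 2 (vowel merger): winekuup → winikuup
  rule 3: no change — winikuup
  rule 4 (degemination): winikuup → winikup
  rule 5 (glide loss): winikup → inikup
  ⇒ Talenish inikup
Only 'inikup' matches the regular Talenish development of *winekuop.

inikup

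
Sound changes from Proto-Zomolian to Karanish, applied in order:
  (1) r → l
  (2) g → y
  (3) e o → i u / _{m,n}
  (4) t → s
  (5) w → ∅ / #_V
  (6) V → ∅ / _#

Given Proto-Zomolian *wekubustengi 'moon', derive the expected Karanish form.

ekubussiny

Karanish: *wekubustengi > wekubustenyi > wekubustinyi > wekubussinyi > ekubussinyi > ekubussiny  (by unconditioned shift, pre-nasal raising, unconditioned shift, glide loss, apocope)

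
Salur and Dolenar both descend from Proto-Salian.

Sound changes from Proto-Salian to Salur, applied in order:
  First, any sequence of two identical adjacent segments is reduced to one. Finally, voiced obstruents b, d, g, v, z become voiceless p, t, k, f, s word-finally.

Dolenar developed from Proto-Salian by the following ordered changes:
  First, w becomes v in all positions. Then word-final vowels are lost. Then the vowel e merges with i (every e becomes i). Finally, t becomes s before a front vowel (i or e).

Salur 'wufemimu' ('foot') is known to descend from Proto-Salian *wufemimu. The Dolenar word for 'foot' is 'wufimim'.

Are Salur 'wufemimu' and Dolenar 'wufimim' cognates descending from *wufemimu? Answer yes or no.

Derive the expected Dolenar reflex of *wufemimu:
Dolenar: *wufemimu > vufemimu > vufemim > vufimim  (by unconditioned shift, apocope, vowel merger)
The regular Dolenar reflex would be 'vufimim', but the attested form is 'wufimim'. The correspondence is irregular, so they are not cognates (the Dolenar form has a different source).

no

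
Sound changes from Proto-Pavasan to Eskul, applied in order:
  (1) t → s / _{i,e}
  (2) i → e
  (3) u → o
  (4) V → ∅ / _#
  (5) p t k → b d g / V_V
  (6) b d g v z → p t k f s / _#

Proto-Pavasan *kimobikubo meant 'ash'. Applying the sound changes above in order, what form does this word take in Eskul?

Eskul: *kimobikubo > kemobekubo > kemobekobo > kemobekob > kemobegob > kemobegop  (by vowel merger, vowel merger, apocope, intervocalic voicing, final devoicing)

kemobegop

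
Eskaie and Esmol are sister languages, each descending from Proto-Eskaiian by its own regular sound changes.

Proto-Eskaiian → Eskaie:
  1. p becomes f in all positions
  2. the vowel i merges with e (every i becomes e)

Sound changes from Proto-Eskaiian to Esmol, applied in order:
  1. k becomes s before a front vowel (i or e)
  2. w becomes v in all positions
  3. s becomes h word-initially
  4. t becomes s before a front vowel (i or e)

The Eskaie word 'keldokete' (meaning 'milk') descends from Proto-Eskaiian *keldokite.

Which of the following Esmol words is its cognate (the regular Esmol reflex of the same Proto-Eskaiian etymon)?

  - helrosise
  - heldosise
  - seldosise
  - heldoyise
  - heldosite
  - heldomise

heldosise

Esmol: *keldokite > seldosite > heldosite > heldosise  (by palatalisation, debuccalisation, palatalisation)
The other candidates each miss or misapply at least one Esmol change.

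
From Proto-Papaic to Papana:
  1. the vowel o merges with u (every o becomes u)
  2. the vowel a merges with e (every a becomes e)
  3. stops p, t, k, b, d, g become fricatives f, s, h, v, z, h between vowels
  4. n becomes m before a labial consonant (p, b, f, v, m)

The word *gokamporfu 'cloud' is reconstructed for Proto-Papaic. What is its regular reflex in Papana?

guhempurfu

Papana: *gokamporfu
  gokamporfu → gukampurfu   [vowel merger]
  gukampurfu → gukempurfu   [vowel merger]
  gukempurfu → guhempurfu   [intervocalic lenition]
  guhempurfu (rule 4 does not apply)
  giving Papana guhempurfu.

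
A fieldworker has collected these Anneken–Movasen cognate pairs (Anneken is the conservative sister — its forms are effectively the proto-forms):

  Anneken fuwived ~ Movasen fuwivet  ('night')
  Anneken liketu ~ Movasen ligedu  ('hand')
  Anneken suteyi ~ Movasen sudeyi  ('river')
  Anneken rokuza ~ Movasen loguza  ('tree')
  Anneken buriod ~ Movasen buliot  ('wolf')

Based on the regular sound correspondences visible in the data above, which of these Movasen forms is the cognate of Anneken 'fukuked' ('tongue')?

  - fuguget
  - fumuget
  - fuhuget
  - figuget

fuguget

rokuza ~ loguza — Anneken k corresponds to Movasen g between vowels (before a back vowel).
liketu ~ ligedu — Anneken k corresponds to Movasen g between vowels (before a front vowel).
fuwived ~ fuwivet, buriod ~ buliot — Anneken d corresponds to Movasen t word-finally.
Applying these to Anneken 'fukuked':
  fukuked → fuguked   (k→g between vowels (before a back vowel))
  fuguked → fuguged   (k→g between vowels (before a front vowel))
  fuguged → fuguget   (d→t word-finally)
So the Movasen cognate is 'fuguget'.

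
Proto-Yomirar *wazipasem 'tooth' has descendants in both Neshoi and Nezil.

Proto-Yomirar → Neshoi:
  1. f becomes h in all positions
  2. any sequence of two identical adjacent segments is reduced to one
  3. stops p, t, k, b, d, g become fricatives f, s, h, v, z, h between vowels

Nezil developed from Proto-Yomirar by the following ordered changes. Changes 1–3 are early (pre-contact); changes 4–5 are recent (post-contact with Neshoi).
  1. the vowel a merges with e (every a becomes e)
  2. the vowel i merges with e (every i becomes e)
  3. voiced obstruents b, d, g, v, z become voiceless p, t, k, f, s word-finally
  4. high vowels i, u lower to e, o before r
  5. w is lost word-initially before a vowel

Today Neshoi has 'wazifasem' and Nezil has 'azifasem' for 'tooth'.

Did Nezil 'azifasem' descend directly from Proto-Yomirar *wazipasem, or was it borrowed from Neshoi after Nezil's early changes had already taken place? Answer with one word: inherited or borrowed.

borrowed

If inherited, *wazipasem would pass through all of Nezil's changes:
Nezil: start from *wazipasem.
  rule 1 (vowel merger): wazipasem → wezipesem
  rule 2 (vowel merger): wezipesem → wezepesem
  rule 3: no change — wezepesem
  rule 4: no change — wezepesem
  rule 5 (glide loss): wezepesem → ezepesem
  ⇒ Nezil ezepesem
If borrowed from Neshoi 'wazifasem' after the early changes, it would undergo only the recent ones:
  rule 4 (pre-rhotic lowering): no change (wazifasem)
  rule 5 (glide loss): wazifasem → azifasem
  ⇒ as a loan: azifasem
Nezil 'azifasem' matches the loan outcome 'azifasem', not the inherited 'ezepesem' — it skipped the early Nezil changes, so it was borrowed from Neshoi.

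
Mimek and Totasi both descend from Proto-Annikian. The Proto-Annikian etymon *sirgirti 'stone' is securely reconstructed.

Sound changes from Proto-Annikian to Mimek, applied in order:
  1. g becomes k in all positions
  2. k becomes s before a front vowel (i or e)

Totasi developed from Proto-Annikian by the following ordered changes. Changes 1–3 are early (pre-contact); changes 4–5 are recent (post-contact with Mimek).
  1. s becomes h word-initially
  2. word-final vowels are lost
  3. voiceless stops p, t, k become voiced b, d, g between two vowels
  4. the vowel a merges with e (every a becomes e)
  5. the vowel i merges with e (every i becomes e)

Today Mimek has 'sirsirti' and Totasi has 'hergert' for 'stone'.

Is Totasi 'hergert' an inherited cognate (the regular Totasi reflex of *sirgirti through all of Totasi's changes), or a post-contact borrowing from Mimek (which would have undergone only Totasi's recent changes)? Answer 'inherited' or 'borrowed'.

If inherited, *sirgirti would pass through all of Totasi's changes:
Totasi: *sirgirti > hirgirti > hirgirt > hergert  (by debuccalisation, apocope, vowel merger)
If borrowed from Mimek 'sirsirti' after the early changes, it would undergo only the recent ones:
  rule 4 (vowel merger): no change (sirsirti)
  rule 5 (vowel merger): sirsirti → serserte
  ⇒ as a loan: serserte
Totasi 'hergert' matches the inherited outcome exactly, so it is an inherited cognate, not a loan.

inherited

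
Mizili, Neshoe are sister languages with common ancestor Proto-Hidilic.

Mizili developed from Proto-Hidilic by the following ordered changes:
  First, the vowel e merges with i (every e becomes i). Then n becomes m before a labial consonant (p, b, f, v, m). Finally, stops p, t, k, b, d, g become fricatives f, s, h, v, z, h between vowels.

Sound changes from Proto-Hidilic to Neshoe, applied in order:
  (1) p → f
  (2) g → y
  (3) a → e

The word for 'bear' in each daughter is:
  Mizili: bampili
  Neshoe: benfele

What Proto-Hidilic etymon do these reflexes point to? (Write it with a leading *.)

Position 4: Mizili has p, Neshoe has f. Mizili preserves p here (none of its changes turn any other segment into p), so the proto-segment is *p.
Position 2: Mizili has a, Neshoe has e. Mizili preserves a here (none of its changes turn any other segment into a), so the proto-segment is *a.
Position 3: Mizili has m, Neshoe has n. Neshoe preserves n here (none of its changes turn any other segment into n), so the proto-segment is *n.
This points to *banpele. Verify forward in each daughter:
Mizili: start from *banpele.
  rule 1 (vowel merger): banpele → banpili
  rule 2 (nasal place assimilation): banpili → bampili
  rule 3: no change — bampili
  ⇒ Mizili bampili
Neshoe: start from *banpele.
  rule 1 (unconditioned shift): banpele → banfele
  rule 2: no change — banfele
  rule 3 (vowel merger): banfele → benfele
  ⇒ Neshoe benfele
*banpele is the unique common source.

*banpele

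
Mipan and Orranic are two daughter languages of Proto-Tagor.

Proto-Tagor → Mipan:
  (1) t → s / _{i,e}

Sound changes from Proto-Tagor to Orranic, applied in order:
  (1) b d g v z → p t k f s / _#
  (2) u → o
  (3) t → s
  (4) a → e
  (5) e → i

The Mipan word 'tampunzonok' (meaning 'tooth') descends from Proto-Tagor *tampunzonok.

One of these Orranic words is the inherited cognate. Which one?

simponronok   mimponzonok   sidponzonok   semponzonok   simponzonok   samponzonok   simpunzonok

simponzonok

Orranic: start from *tampunzonok.
  rule 1: no change — tampunzonok
  rule 2 (vowel merger): tampunzonok → tamponzonok
  rule 3 (unconditioned shift): tamponzonok → samponzonok
  rule 4 (vowel merger): samponzonok → semponzonok
  rule 5 (vowel merger): semponzonok → simponzonok
  ⇒ Orranic simponzonok
Among the options, 'simponzonok' alone shows every Orranic change applied in order.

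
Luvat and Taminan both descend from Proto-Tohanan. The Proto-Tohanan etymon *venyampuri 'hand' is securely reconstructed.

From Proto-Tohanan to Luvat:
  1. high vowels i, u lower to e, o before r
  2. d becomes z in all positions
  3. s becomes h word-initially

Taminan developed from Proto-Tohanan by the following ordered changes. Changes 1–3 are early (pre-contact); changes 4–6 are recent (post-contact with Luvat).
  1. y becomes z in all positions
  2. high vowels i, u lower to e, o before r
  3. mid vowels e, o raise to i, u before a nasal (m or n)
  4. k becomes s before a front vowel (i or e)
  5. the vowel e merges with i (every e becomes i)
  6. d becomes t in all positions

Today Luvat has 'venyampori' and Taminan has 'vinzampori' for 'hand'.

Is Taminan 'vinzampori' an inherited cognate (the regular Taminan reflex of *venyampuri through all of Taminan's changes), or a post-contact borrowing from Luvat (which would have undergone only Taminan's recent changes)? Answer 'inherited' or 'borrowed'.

If inherited, *venyampuri would pass through all of Taminan's changes:
Taminan: *venyampuri > venzampuri > venzampori > vinzampori  (by unconditioned shift, pre-rhotic lowering, pre-nasal raising)
If borrowed from Luvat 'venyampori' after the early changes, it would undergo only the recent ones:
  rule 4 (palatalisation): no change (venyampori)
  rule 5 (vowel merger): venyampori → vinyampori
  rule 6 (unconditioned shift): no change (vinyampori)
  ⇒ as a loan: vinyampori
Taminan 'vinzampori' matches the inherited outcome exactly, so it is an inherited cognate, not a loan.

inherited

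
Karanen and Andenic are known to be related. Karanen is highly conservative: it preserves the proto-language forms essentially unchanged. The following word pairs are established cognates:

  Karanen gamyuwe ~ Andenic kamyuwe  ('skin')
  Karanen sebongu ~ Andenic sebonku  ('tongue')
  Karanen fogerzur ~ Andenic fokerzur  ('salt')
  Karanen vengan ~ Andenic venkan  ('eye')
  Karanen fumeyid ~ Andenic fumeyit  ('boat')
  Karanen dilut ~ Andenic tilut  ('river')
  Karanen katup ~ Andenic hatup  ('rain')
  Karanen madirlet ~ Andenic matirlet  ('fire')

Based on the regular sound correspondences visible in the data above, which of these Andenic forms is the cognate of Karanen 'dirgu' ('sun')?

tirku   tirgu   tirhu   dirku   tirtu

tirku

dilut ~ tilut — Karanen d corresponds to Andenic t word-initially before a front vowel.
sebongu ~ sebonku — Karanen g corresponds to Andenic k after a consonant, before a back vowel.
Applying these to Karanen 'dirgu':
  dirgu → tirgu   (d→t word-initially before a front vowel)
  tirgu → tirku   (g→k after a consonant, before a back vowel)
So the Andenic cognate is 'tirku'.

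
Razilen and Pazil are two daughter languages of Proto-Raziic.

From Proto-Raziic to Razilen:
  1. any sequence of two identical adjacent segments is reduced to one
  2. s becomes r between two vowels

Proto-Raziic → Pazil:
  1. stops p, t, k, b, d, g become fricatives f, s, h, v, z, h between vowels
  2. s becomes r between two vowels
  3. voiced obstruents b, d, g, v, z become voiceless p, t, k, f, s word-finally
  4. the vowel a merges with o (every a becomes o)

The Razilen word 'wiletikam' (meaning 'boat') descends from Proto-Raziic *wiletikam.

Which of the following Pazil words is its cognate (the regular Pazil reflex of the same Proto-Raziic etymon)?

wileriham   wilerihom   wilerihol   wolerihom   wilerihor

wilerihom

Pazil: *wiletikam
  wiletikam → wilesiham   [intervocalic lenition]
  wilesiham → wileriham   [rhotacism]
  wileriham (rule 3 does not apply)
  wileriham → wilerihom   [vowel merger]
  giving Pazil wilerihom.
The other candidates each miss or misapply at least one Pazil change.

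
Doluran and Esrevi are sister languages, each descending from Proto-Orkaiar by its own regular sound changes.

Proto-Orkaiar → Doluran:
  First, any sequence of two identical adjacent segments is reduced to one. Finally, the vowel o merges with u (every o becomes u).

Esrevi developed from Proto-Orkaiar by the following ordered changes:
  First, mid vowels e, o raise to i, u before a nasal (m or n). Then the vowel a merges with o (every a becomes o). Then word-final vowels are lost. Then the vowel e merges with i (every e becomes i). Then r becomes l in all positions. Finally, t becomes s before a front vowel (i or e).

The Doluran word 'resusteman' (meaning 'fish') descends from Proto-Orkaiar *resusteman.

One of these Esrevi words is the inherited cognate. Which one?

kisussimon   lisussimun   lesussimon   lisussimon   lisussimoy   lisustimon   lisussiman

lisussimon

Esrevi: *resusteman
  resusteman → resustiman   [pre-nasal raising]
  resustiman → resustimon   [vowel merger]
  resustimon (rule 3 does not apply)
  resustimon → risustimon   [vowel merger]
  risustimon → lisustimon   [unconditioned shift]
  lisustimon → lisussimon   [palatalisation]
  giving Esrevi lisussimon.
Only 'lisussimon' matches the regular Esrevi development of *resusteman.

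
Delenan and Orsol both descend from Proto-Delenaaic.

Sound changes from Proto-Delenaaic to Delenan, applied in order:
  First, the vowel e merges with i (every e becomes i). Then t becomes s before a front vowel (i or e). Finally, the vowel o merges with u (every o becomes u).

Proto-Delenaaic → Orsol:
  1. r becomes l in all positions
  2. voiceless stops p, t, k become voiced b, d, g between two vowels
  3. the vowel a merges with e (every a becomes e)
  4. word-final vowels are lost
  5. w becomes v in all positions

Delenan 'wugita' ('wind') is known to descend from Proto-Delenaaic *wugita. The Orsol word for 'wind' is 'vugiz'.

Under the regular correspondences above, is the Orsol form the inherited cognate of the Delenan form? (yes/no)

Derive the expected Orsol reflex of *wugita:
Orsol: start from *wugita.
  rule 1: no change — wugita
  rule 2 (intervocalic voicing): wugita → wugida
  rule 3 (vowel merger): wugida → wugide
  rule 4 (apocope): wugide → wugid
  rule 5 (unconditioned shift): wugid → vugid
  ⇒ Orsol vugid
The regular Orsol reflex would be 'vugid', but the attested form is 'vugiz'. The correspondence is irregular, so they are not cognates (the Orsol form has a different source).

no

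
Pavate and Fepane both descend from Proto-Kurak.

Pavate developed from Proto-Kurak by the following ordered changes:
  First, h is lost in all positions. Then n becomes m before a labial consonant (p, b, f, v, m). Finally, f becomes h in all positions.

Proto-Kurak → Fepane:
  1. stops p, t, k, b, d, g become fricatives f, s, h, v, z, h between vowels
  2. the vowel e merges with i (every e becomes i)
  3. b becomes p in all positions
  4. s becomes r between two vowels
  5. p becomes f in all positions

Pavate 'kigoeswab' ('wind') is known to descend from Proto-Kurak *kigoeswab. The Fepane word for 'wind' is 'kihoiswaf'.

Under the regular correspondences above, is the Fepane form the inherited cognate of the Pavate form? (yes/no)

yes

Derive the expected Fepane reflex of *kigoeswab:
Fepane: start from *kigoeswab.
  rule 1 (intervocalic lenition): kigoeswab → kihoeswab
  rule 2 (vowel merger): kihoeswab → kihoiswab
  rule 3 (unconditioned shift): kihoiswab → kihoiswap
  rule 4: no change — kihoiswap
  rule 5 (unconditioned shift): kihoiswap → kihoiswaf
  ⇒ Fepane kihoiswaf
Fepane 'kihoiswaf' matches the regular reflex exactly, so the pair is cognate.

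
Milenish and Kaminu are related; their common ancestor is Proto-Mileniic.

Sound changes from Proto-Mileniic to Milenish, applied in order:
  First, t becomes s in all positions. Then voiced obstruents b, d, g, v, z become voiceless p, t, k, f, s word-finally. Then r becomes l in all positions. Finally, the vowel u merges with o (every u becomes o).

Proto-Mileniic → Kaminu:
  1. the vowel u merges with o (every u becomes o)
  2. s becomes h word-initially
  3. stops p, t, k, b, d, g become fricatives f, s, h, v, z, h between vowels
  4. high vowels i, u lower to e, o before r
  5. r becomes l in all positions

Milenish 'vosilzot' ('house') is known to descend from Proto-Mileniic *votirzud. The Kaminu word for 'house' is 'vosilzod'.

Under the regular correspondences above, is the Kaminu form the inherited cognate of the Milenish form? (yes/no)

Derive the expected Kaminu reflex of *votirzud:
Kaminu: start from *votirzud.
  rule 1 (vowel merger): votirzud → votirzod
  rule 2: no change — votirzod
  rule 3 (intervocalic lenition): votirzod → vosirzod
  rule 4 (pre-rhotic lowering): vosirzod → voserzod
  rule 5 (unconditioned shift): voserzod → voselzod
  ⇒ Kaminu voselzod
The regular Kaminu reflex would be 'voselzod', but the attested form is 'vosilzod'. The correspondence is irregular, so they are not cognates (the Kaminu form has a different source).

no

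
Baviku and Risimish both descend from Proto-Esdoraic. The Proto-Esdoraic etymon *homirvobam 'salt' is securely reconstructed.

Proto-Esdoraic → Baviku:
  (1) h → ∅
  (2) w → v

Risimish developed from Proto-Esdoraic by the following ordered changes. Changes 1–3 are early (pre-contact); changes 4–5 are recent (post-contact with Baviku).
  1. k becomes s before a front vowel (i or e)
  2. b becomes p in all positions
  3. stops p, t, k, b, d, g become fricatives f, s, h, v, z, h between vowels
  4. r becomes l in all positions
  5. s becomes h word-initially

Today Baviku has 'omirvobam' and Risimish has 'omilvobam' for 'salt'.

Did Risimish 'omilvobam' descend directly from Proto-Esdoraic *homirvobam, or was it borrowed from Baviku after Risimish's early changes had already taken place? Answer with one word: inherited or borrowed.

If inherited, *homirvobam would pass through all of Risimish's changes:
Risimish: *homirvobam > homirvopam > homirvofam > homilvofam  (by unconditioned shift, intervocalic lenition, unconditioned shift)
If borrowed from Baviku 'omirvobam' after the early changes, it would undergo only the recent ones:
  rule 4 (unconditioned shift): omirvobam → omilvobam
  rule 5 (debuccalisation): no change (omilvobam)
  ⇒ as a loan: omilvobam
Risimish 'omilvobam' matches the loan outcome 'omilvobam', not the inherited 'homilvofam' — it skipped the early Risimish changes, so it was borrowed from Baviku.

borrowed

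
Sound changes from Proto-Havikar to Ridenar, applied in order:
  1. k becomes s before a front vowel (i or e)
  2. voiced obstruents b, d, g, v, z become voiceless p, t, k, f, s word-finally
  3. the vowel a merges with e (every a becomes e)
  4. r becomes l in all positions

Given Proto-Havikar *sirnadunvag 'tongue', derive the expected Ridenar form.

Ridenar: start from *sirnadunvag.
  rule 1: no change — sirnadunvag
  rule 2 (final devoicing): sirnadunvag → sirnadunvak
  rule 3 (vowel merger): sirnadunvak → sirnedunvek
  rule 4 (unconditioned shift): sirnedunvek → silnedunvek
  ⇒ Ridenar silnedunvek

silnedunvek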